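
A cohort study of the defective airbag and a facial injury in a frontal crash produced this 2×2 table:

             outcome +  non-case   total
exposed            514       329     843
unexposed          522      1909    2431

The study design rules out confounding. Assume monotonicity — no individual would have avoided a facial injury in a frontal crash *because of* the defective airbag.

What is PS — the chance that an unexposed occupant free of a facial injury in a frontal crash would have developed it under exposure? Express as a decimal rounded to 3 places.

p₁ = P(outcome | exposed) = 514/843 = 0.60973
p₀ = P(outcome | unexposed) = 522/2431 = 0.21473
Under exogeneity and monotonicity, PS = (p₁ − p₀) / (1 − p₀).
PS = (0.60973 − 0.21473) / (1 − 0.21473) = 0.395 / 0.78527 ≈ 0.5030

PS ≈ 0.503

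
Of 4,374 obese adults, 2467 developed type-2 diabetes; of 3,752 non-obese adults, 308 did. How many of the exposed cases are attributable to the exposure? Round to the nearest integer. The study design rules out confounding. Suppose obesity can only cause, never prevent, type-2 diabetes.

p₁ = P(outcome | exposed) = 2467/4374 = 0.56401
p₀ = P(outcome | unexposed) = 308/3752 = 0.08209
PN = (p₁ − p₀)/p₁ = (0.56401 − 0.08209) / 0.56401 ≈ 0.85445.
Attributable cases ≈ PN × (exposed cases) = 0.85445 × 2467 ≈ 2107.94.

about 2108 cases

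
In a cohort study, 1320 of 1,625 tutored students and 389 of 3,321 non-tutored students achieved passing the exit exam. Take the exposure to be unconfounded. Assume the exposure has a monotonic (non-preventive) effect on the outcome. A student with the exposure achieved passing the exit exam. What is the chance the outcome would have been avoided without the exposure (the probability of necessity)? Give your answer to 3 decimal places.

p₁ = P(outcome | exposed) = 1320/1625 = 0.81231
p₀ = P(outcome | unexposed) = 389/3321 = 0.11713
Under exogeneity and monotonicity, PN = (p₁ − p₀) / p₁.
PN = (0.81231 − 0.11713) / 0.81231 = 0.69517 / 0.81231 ≈ 0.8558

PN ≈ 0.856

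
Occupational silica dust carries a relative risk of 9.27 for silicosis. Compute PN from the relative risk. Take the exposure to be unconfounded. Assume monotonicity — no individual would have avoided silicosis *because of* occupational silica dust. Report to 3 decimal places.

PN ≈ 0.892

Under exogeneity and monotonicity, PN = (RR − 1) / RR = 1 − 1/RR.
PN = (9.27 − 1) / 9.27 = 8.27 / 9.27 ≈ 0.8921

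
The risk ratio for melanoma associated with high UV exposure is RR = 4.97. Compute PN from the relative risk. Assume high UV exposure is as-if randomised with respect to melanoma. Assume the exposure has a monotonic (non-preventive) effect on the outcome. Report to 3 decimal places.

Under exogeneity and monotonicity, PN = (RR − 1) / RR = 1 − 1/RR.
PN = (4.97 − 1) / 4.97 = 3.97 / 4.97 ≈ 0.7988

PN ≈ 0.799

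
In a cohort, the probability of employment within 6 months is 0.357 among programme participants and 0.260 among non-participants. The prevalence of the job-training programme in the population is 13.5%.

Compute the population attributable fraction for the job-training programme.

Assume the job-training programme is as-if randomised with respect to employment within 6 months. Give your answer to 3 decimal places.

PAF ≈ 0.048

Let p₁ = 0.357, p₀ = 0.26.
Overall risk P(Y=1) = π·p₁ + (1−π)·p₀ = 0.135×0.357 + 0.865×0.26 = 0.2731.
Under exogeneity, PAF = [P(Y=1) − p₀] / P(Y=1).
PAF = (0.2731 − 0.26) / 0.2731 ≈ 0.0480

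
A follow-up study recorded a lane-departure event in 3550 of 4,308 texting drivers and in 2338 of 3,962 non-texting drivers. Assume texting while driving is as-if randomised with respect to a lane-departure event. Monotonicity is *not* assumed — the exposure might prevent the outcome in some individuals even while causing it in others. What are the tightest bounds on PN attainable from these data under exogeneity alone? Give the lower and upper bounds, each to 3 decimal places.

0.284 ≤ PN ≤ 0.497

p₁ = P(outcome | exposed) = 3550/4308 = 0.82405
p₀ = P(outcome | unexposed) = 2338/3962 = 0.59011
Under exogeneity alone the bounds on PN are max{0,(p₁−p₀)/p₁} ≤ PN ≤ min{1,(1−p₀)/p₁}.
  lower = (p₁ − p₀)/p₁ = 0.23394 / 0.82405 ≈ 0.2839
  upper = min{1, (1 − p₀)/p₁} = 0.40989 / 0.82405 ≈ 0.4974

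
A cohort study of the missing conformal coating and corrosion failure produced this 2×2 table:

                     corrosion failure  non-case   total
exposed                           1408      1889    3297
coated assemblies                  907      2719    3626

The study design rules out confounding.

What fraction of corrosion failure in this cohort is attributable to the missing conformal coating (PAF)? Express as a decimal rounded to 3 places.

p₁ = P(outcome | exposed) = 1408/3297 = 0.42705
p₀ = P(outcome | unexposed) = 907/3626 = 0.25014
Exposure prevalence π = 3297/6923 = 0.47624; overall risk P(Y=1) = 0.33439.
Under exogeneity, PAF = [P(Y=1) − p₀]/P(Y=1).
PAF = (0.33439 − 0.25014) / 0.33439 ≈ 0.2520

PAF ≈ 0.252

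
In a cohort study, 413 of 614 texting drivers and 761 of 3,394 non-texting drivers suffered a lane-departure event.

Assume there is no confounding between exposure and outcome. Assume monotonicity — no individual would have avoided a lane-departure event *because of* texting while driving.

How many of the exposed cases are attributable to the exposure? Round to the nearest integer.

about 275 cases

p₁ = P(outcome | exposed) = 413/614 = 0.67264
p₀ = P(outcome | unexposed) = 761/3394 = 0.22422
PN = (p₁ − p₀)/p₁ = (0.67264 − 0.22422) / 0.67264 ≈ 0.66666.
Attributable cases ≈ PN × (exposed cases) = 0.66666 × 413 ≈ 275.33.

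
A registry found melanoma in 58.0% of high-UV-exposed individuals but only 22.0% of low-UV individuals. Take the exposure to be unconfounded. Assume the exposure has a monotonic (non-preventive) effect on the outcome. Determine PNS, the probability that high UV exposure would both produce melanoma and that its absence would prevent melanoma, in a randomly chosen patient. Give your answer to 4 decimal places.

p₁ = 0.58, p₀ = 0.22.
Under exogeneity and monotonicity, PNS = p₁ − p₀.
PNS = 0.58 − 0.22 = 0.36

PNS ≈ 0.3600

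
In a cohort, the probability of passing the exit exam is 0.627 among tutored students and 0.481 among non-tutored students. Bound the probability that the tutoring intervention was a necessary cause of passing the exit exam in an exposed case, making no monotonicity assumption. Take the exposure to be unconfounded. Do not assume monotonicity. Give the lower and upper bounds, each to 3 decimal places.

0.233 ≤ PN ≤ 0.828

Let p₁ = 0.627, p₀ = 0.481.
Under exogeneity alone the bounds on PN are max{0,(p₁−p₀)/p₁} ≤ PN ≤ min{1,(1−p₀)/p₁}.
  lower = (p₁ − p₀)/p₁ = 0.146 / 0.627 ≈ 0.2329
  upper = min{1, (1 − p₀)/p₁} = 0.519 / 0.627 ≈ 0.8278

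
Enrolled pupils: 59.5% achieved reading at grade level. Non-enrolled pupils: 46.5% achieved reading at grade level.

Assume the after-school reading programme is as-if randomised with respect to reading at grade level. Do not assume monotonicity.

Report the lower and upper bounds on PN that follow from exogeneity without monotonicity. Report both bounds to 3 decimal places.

0.218 ≤ PN ≤ 0.899

p₁ = 0.595, p₀ = 0.465.
Under exogeneity alone the bounds on PN are max{0,(p₁−p₀)/p₁} ≤ PN ≤ min{1,(1−p₀)/p₁}.
  lower = (p₁ − p₀)/p₁ = 0.13 / 0.595 ≈ 0.2185
  upper = min{1, (1 − p₀)/p₁} = 0.535 / 0.595 ≈ 0.8992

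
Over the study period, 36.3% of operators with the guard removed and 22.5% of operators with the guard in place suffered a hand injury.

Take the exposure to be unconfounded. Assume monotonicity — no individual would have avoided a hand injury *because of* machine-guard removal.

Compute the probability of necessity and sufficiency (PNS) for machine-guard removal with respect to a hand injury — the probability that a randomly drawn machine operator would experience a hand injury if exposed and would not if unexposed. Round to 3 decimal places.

PNS ≈ 0.138

p₁ = 0.363, p₀ = 0.225.
Under exogeneity and monotonicity, PNS = p₁ − p₀.
PNS = 0.363 − 0.225 = 0.138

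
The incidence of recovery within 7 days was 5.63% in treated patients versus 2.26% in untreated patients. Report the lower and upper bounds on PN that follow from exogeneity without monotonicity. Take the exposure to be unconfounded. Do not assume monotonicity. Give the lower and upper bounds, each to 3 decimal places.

0.599 ≤ PN ≤ 1.000

p₁ = 0.0563, p₀ = 0.0226.
Under exogeneity alone the bounds on PN are max{0,(p₁−p₀)/p₁} ≤ PN ≤ min{1,(1−p₀)/p₁}.
  lower = (p₁ − p₀)/p₁ = 0.0337 / 0.0563 ≈ 0.5986
  upper = min{1, (1 − p₀)/p₁} = 0.9774 / 0.0563 ≈ 17.3606 → capped at 1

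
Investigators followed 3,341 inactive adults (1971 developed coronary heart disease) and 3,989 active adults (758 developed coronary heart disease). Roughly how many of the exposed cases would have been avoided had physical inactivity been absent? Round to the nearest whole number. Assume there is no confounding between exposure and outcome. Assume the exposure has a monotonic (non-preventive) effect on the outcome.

about 1336 cases

p₁ = P(outcome | exposed) = 1971/3341 = 0.58994
p₀ = P(outcome | unexposed) = 758/3989 = 0.19002
PN = (p₁ − p₀)/p₁ = (0.58994 − 0.19002) / 0.58994 ≈ 0.67790.
Attributable cases ≈ PN × (exposed cases) = 0.67790 × 1971 ≈ 1336.13.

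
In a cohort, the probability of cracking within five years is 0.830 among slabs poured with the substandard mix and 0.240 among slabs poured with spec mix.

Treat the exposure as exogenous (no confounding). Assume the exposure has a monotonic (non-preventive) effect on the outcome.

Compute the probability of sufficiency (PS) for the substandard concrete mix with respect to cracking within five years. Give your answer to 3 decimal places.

PS ≈ 0.776

Let p₁ = 0.83, p₀ = 0.24.
Under exogeneity and monotonicity, PS = (p₁ − p₀) / (1 − p₀).
PS = (0.83 − 0.24) / (1 − 0.24) = 0.59 / 0.76 ≈ 0.7763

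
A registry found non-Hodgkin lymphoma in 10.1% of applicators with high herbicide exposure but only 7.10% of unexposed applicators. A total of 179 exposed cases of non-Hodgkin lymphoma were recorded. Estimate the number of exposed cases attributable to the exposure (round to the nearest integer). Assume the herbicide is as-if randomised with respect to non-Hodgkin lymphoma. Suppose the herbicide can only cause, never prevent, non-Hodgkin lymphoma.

about 53 cases

p₁ = 0.101, p₀ = 0.071.
PN = (p₁ − p₀)/p₁ = (0.101 − 0.071) / 0.101 ≈ 0.29703.
Attributable cases ≈ PN × (exposed cases) = 0.29703 × 179 ≈ 53.17.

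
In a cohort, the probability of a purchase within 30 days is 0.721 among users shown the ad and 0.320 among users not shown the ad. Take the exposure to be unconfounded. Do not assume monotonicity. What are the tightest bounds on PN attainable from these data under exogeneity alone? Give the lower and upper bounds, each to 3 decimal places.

0.556 ≤ PN ≤ 0.943

Let p₁ = 0.721, p₀ = 0.32.
Under exogeneity alone the bounds on PN are max{0,(p₁−p₀)/p₁} ≤ PN ≤ min{1,(1−p₀)/p₁}.
  lower = (p₁ − p₀)/p₁ = 0.401 / 0.721 ≈ 0.5562
  upper = min{1, (1 − p₀)/p₁} = 0.68 / 0.721 ≈ 0.9431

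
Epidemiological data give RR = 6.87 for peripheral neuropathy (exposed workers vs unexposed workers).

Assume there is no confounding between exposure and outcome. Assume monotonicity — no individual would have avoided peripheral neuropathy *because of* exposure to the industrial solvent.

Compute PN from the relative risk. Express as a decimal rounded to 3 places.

PN ≈ 0.854

Under exogeneity and monotonicity, PN = (RR − 1) / RR = 1 − 1/RR.
PN = (6.87 − 1) / 6.87 = 5.87 / 6.87 ≈ 0.8544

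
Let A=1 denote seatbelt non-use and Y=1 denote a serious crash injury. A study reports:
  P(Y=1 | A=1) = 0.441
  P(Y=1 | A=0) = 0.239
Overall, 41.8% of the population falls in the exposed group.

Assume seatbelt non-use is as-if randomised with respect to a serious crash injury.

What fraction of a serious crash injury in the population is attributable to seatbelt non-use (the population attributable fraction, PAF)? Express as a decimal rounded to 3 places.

PAF ≈ 0.261

Let p₁ = 0.441, p₀ = 0.239.
Overall risk P(Y=1) = π·p₁ + (1−π)·p₀ = 0.418×0.441 + 0.582×0.239 = 0.32344.
Under exogeneity, PAF = [P(Y=1) − p₀] / P(Y=1).
PAF = (0.32344 − 0.239) / 0.32344 ≈ 0.2611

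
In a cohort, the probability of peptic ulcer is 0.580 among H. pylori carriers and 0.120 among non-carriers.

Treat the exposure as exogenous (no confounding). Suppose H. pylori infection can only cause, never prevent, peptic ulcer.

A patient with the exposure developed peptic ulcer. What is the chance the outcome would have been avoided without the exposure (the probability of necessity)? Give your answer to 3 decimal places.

PN ≈ 0.793

Let p₁ = 0.58, p₀ = 0.12.
Under exogeneity and monotonicity, PN = (p₁ − p₀) / p₁.
PN = (0.58 − 0.12) / 0.58 = 0.46 / 0.58 ≈ 0.7931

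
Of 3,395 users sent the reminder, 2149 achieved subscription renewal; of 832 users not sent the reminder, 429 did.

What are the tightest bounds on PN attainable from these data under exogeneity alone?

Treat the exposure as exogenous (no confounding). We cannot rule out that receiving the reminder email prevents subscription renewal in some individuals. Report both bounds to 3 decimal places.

p₁ = P(outcome | exposed) = 2149/3395 = 0.63299
p₀ = P(outcome | unexposed) = 429/832 = 0.51562
Under exogeneity alone the bounds on PN are max{0,(p₁−p₀)/p₁} ≤ PN ≤ min{1,(1−p₀)/p₁}.
  lower = (p₁ − p₀)/p₁ = 0.11736 / 0.63299 ≈ 0.1854
  upper = min{1, (1 − p₀)/p₁} = 0.48438 / 0.63299 ≈ 0.7652

0.185 ≤ PN ≤ 0.765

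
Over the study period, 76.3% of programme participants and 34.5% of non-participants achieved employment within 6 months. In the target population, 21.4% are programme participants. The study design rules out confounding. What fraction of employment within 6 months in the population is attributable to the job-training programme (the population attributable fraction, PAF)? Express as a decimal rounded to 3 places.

p₁ = 0.763, p₀ = 0.345.
Overall risk P(Y=1) = π·p₁ + (1−π)·p₀ = 0.214×0.763 + 0.786×0.345 = 0.43445.
Under exogeneity, PAF = [P(Y=1) − p₀] / P(Y=1).
PAF = (0.43445 − 0.345) / 0.43445 ≈ 0.2059

PAF ≈ 0.206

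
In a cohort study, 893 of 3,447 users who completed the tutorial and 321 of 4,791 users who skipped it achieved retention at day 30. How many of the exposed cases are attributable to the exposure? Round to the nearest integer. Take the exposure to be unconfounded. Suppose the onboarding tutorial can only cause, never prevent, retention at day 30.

about 662 cases

p₁ = P(outcome | exposed) = 893/3447 = 0.25907
p₀ = P(outcome | unexposed) = 321/4791 = 0.067001
PN = (p₁ − p₀)/p₁ = (0.25907 − 0.067001) / 0.25907 ≈ 0.74138.
Attributable cases ≈ PN × (exposed cases) = 0.74138 × 893 ≈ 662.05.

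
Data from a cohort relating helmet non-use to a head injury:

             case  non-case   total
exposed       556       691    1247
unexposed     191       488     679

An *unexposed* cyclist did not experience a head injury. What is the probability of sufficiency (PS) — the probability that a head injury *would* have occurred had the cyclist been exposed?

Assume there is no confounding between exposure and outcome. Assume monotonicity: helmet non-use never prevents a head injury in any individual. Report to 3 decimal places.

PS ≈ 0.229

p₁ = P(outcome | exposed) = 556/1247 = 0.44587
p₀ = P(outcome | unexposed) = 191/679 = 0.2813
Under exogeneity and monotonicity, PS = (p₁ − p₀)/(1 − p₀).
PS = (0.44587 − 0.2813) / 0.7187 ≈ 0.2290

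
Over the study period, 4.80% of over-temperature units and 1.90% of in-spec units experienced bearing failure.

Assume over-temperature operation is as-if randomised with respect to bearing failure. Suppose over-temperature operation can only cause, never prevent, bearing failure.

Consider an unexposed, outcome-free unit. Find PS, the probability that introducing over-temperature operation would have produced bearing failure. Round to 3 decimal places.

PS ≈ 0.030

p₁ = 0.048, p₀ = 0.019.
Under exogeneity and monotonicity, PS = (p₁ − p₀) / (1 − p₀).
PS = (0.048 − 0.019) / (1 − 0.019) = 0.029 / 0.981 ≈ 0.0296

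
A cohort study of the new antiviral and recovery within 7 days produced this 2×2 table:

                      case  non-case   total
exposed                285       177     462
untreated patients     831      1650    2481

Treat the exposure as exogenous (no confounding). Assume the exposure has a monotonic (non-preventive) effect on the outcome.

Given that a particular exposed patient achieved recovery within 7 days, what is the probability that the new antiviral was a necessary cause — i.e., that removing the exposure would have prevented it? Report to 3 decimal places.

PN ≈ 0.457

p₁ = P(outcome | exposed) = 285/462 = 0.61688
p₀ = P(outcome | unexposed) = 831/2481 = 0.33495
Under exogeneity and monotonicity, PN = (p₁ − p₀)/p₁.
PN = (0.61688 − 0.33495) / 0.61688 ≈ 0.4570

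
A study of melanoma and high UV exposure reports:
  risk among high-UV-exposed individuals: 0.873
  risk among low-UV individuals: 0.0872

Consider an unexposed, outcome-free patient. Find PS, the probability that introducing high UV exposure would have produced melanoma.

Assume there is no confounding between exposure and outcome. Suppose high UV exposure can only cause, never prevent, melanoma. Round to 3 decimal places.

Let p₁ = 0.873, p₀ = 0.0872.
Under exogeneity and monotonicity, PS = (p₁ − p₀) / (1 − p₀).
PS = (0.873 − 0.0872) / (1 − 0.0872) = 0.7858 / 0.9128 ≈ 0.8609

PS ≈ 0.861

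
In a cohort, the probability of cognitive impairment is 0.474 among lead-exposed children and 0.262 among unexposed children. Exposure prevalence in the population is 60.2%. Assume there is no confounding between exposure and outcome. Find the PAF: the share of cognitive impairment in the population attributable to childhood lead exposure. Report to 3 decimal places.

PAF ≈ 0.328

Let p₁ = 0.474, p₀ = 0.262.
Overall risk P(Y=1) = π·p₁ + (1−π)·p₀ = 0.602×0.474 + 0.398×0.262 = 0.38962.
Under exogeneity, PAF = [P(Y=1) − p₀] / P(Y=1).
PAF = (0.38962 − 0.262) / 0.38962 ≈ 0.3276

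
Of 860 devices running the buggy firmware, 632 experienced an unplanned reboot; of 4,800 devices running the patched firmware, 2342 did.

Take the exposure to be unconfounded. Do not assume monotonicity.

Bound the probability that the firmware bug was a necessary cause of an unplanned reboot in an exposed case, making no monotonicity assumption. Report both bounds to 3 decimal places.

p₁ = P(outcome | exposed) = 632/860 = 0.73488
p₀ = P(outcome | unexposed) = 2342/4800 = 0.48792
Under exogeneity alone the bounds on PN are max{0,(p₁−p₀)/p₁} ≤ PN ≤ min{1,(1−p₀)/p₁}.
  lower = (p₁ − p₀)/p₁ = 0.24697 / 0.73488 ≈ 0.3361
  upper = min{1, (1 − p₀)/p₁} = 0.51208 / 0.73488 ≈ 0.6968

0.336 ≤ PN ≤ 0.697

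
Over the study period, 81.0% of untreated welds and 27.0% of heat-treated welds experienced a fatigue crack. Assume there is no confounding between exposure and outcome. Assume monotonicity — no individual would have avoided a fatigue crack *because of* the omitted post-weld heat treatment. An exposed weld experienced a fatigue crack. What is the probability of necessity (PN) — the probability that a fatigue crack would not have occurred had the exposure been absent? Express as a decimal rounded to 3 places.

PN ≈ 0.667

p₁ = 0.81, p₀ = 0.27.
Under exogeneity and monotonicity, PN = (p₁ − p₀) / p₁.
PN = (0.81 − 0.27) / 0.81 = 0.54 / 0.81 ≈ 0.6667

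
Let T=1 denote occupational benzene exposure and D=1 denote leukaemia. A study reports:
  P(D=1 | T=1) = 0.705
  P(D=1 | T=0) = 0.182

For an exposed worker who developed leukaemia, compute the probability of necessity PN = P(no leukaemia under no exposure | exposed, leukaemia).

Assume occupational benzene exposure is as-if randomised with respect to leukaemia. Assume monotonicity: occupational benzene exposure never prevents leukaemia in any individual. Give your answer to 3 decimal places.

Let p₁ = 0.705, p₀ = 0.182.
Under exogeneity and monotonicity, PN = (p₁ − p₀) / p₁.
PN = (0.705 − 0.182) / 0.705 = 0.523 / 0.705 ≈ 0.7418

PN ≈ 0.742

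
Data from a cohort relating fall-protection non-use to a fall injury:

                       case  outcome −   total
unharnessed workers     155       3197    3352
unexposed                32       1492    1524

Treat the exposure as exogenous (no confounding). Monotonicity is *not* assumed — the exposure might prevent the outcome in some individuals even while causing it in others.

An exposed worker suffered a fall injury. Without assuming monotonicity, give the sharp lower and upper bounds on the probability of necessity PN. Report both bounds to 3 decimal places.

p₁ = P(outcome | exposed) = 155/3352 = 0.046241
p₀ = P(outcome | unexposed) = 32/1524 = 0.020997
Under exogeneity alone the bounds on PN are max{0,(p₁−p₀)/p₁} ≤ PN ≤ min{1,(1−p₀)/p₁}.
  lower = (p₁ − p₀)/p₁ = 0.025244 / 0.046241 ≈ 0.5459
  upper = min{1, (1 − p₀)/p₁} = 0.979 / 0.046241 ≈ 21.1717 → capped at 1

0.546 ≤ PN ≤ 1.000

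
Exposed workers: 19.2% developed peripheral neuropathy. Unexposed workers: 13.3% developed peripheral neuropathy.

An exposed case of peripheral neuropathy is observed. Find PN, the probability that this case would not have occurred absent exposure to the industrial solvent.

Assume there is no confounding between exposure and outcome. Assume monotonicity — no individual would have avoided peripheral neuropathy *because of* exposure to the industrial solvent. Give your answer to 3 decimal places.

p₁ = 0.192, p₀ = 0.133.
Under exogeneity and monotonicity, PN = (p₁ − p₀) / p₁.
PN = (0.192 − 0.133) / 0.192 = 0.059 / 0.192 ≈ 0.3073

PN ≈ 0.307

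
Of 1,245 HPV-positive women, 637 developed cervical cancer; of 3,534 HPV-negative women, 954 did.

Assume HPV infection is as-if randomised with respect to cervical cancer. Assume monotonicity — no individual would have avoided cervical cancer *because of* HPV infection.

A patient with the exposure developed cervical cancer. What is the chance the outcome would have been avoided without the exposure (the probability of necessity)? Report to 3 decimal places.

PN ≈ 0.472

p₁ = P(outcome | exposed) = 637/1245 = 0.51165
p₀ = P(outcome | unexposed) = 954/3534 = 0.26995
Under exogeneity and monotonicity, PN = (p₁ − p₀) / p₁.
PN = (0.51165 − 0.26995) / 0.51165 = 0.2417 / 0.51165 ≈ 0.4724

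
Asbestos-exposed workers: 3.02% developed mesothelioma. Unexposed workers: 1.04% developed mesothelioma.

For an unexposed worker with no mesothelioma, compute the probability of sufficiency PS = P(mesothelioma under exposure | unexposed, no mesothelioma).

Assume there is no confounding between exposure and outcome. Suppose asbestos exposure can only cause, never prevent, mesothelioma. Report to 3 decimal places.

PS ≈ 0.020

p₁ = 0.0302, p₀ = 0.0104.
Under exogeneity and monotonicity, PS = (p₁ − p₀) / (1 − p₀).
PS = (0.0302 − 0.0104) / (1 − 0.0104) = 0.0198 / 0.9896 ≈ 0.0200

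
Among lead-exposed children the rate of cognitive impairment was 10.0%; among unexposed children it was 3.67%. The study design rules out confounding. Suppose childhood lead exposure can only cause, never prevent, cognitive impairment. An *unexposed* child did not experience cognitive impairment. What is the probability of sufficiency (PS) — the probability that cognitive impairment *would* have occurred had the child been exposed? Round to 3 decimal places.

p₁ = 0.1, p₀ = 0.0367.
Under exogeneity and monotonicity, PS = (p₁ − p₀) / (1 − p₀).
PS = (0.1 − 0.0367) / (1 − 0.0367) = 0.0633 / 0.9633 ≈ 0.0657

PS ≈ 0.066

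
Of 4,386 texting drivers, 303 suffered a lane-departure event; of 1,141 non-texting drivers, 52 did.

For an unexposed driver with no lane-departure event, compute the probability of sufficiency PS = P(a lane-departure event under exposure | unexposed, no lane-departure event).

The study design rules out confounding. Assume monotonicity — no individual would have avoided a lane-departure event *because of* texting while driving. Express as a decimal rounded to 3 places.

PS ≈ 0.025

p₁ = P(outcome | exposed) = 303/4386 = 0.069083
p₀ = P(outcome | unexposed) = 52/1141 = 0.045574
Under exogeneity and monotonicity, PS = (p₁ − p₀) / (1 − p₀).
PS = (0.069083 − 0.045574) / (1 − 0.045574) = 0.023509 / 0.95443 ≈ 0.0246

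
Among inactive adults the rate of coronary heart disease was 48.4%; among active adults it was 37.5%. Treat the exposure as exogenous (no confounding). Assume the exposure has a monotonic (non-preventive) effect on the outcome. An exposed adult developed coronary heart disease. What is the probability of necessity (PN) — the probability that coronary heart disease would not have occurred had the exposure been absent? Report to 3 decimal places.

PN ≈ 0.225

p₁ = 0.484, p₀ = 0.375.
Under exogeneity and monotonicity, PN = (p₁ − p₀) / p₁.
PN = (0.484 − 0.375) / 0.484 = 0.109 / 0.484 ≈ 0.2252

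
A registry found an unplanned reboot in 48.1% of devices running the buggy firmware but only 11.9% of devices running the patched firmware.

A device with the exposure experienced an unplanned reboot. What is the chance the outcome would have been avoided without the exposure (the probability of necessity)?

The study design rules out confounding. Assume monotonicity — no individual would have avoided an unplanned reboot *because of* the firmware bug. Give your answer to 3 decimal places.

p₁ = 0.481, p₀ = 0.119.
Under exogeneity and monotonicity, PN = (p₁ − p₀) / p₁.
PN = (0.481 − 0.119) / 0.481 = 0.362 / 0.481 ≈ 0.7526

PN ≈ 0.753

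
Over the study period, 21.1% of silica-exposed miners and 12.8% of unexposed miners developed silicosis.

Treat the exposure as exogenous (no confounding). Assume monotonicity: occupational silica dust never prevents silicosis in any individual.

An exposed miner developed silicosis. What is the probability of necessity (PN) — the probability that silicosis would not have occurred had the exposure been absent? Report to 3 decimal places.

p₁ = 0.211, p₀ = 0.128.
Under exogeneity and monotonicity, PN = (p₁ − p₀) / p₁.
PN = (0.211 − 0.128) / 0.211 = 0.083 / 0.211 ≈ 0.3934

PN ≈ 0.393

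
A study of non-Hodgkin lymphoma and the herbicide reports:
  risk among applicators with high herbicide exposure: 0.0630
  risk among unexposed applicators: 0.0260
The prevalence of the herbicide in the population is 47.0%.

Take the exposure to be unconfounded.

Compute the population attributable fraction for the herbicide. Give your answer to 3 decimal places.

Let p₁ = 0.063, p₀ = 0.026.
Overall risk P(Y=1) = π·p₁ + (1−π)·p₀ = 0.47×0.063 + 0.53×0.026 = 0.04339.
Under exogeneity, PAF = [P(Y=1) − p₀] / P(Y=1).
PAF = (0.04339 − 0.026) / 0.04339 ≈ 0.4008

PAF ≈ 0.401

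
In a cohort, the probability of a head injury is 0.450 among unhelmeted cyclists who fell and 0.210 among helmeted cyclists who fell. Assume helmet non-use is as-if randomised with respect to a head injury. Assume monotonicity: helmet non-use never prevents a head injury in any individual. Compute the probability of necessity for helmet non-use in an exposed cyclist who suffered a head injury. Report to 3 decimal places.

Let p₁ = 0.45, p₀ = 0.21.
Under exogeneity and monotonicity, PN = (p₁ − p₀) / p₁.
PN = (0.45 − 0.21) / 0.45 = 0.24 / 0.45 ≈ 0.5333

PN ≈ 0.533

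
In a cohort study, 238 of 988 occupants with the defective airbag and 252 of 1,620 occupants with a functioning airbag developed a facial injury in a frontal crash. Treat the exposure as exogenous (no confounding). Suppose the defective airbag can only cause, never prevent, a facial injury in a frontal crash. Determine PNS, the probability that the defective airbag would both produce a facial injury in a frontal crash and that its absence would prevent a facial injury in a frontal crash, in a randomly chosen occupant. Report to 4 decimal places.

p₁ = P(outcome | exposed) = 238/988 = 0.24089
p₀ = P(outcome | unexposed) = 252/1620 = 0.15556
Under exogeneity and monotonicity, PNS = p₁ − p₀.
PNS = 0.24089 − 0.15556 = 0.085335

PNS ≈ 0.0853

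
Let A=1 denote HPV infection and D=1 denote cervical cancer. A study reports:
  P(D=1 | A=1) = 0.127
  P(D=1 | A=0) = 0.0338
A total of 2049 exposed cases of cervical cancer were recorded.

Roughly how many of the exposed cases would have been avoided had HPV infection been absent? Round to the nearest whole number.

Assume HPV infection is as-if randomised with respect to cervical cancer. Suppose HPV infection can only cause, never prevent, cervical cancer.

about 1504 cases

Let p₁ = 0.127, p₀ = 0.0338.
PN = (p₁ − p₀)/p₁ = (0.127 − 0.0338) / 0.127 ≈ 0.73386.
Attributable cases ≈ PN × (exposed cases) = 0.73386 × 2049 ≈ 1503.68.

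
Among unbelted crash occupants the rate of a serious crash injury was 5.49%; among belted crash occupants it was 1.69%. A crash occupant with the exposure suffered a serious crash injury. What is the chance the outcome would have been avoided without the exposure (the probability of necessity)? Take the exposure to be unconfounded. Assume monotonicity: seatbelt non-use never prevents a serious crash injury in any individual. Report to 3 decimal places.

PN ≈ 0.692

p₁ = 0.0549, p₀ = 0.0169.
Under exogeneity and monotonicity, PN = (p₁ − p₀) / p₁.
PN = (0.0549 − 0.0169) / 0.0549 = 0.038 / 0.0549 ≈ 0.6922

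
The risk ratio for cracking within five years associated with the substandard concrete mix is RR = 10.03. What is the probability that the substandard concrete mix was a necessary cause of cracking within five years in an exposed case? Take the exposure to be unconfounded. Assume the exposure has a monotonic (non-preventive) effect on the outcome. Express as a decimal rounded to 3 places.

Under exogeneity and monotonicity, PN = (RR − 1) / RR = 1 − 1/RR.
PN = (10.03 − 1) / 10.03 = 9.03 / 10.03 ≈ 0.9003

PN ≈ 0.900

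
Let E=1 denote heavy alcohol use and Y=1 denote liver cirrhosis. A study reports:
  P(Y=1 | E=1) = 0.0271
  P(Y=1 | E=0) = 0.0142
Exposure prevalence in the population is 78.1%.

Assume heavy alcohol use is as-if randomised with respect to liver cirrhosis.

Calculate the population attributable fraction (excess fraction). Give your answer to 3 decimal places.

PAF ≈ 0.415

Let p₁ = 0.0271, p₀ = 0.0142.
Overall risk P(Y=1) = π·p₁ + (1−π)·p₀ = 0.781×0.0271 + 0.219×0.0142 = 0.024275.
Under exogeneity, PAF = [P(Y=1) − p₀] / P(Y=1).
PAF = (0.024275 − 0.0142) / 0.024275 ≈ 0.4150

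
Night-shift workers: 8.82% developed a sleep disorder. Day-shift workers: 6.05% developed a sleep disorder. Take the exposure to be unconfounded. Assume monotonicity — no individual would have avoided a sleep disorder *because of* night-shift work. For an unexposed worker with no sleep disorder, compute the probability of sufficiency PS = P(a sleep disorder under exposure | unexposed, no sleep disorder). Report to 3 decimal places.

PS ≈ 0.029

p₁ = 0.0882, p₀ = 0.0605.
Under exogeneity and monotonicity, PS = (p₁ − p₀) / (1 − p₀).
PS = (0.0882 − 0.0605) / (1 − 0.0605) = 0.0277 / 0.9395 ≈ 0.0295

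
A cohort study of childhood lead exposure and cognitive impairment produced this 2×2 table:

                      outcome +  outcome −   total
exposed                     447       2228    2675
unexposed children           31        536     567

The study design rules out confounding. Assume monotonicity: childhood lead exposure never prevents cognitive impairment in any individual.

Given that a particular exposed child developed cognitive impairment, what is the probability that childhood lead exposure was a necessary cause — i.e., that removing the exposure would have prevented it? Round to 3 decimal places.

PN ≈ 0.673

p₁ = P(outcome | exposed) = 447/2675 = 0.1671
p₀ = P(outcome | unexposed) = 31/567 = 0.054674
Under exogeneity and monotonicity, PN = (p₁ − p₀)/p₁.
PN = (0.1671 − 0.054674) / 0.1671 ≈ 0.6728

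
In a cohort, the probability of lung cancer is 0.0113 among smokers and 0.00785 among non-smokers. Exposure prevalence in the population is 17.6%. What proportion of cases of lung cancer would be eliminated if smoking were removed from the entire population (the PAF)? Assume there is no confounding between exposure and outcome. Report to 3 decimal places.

Let p₁ = 0.0113, p₀ = 0.00785.
Overall risk P(Y=1) = π·p₁ + (1−π)·p₀ = 0.176×0.0113 + 0.824×0.00785 = 0.0084572.
Under exogeneity, PAF = [P(Y=1) − p₀] / P(Y=1).
PAF = (0.0084572 − 0.00785) / 0.0084572 ≈ 0.0718

PAF ≈ 0.072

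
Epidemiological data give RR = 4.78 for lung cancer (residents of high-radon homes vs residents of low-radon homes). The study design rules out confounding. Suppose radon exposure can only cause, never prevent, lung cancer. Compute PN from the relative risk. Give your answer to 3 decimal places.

Under exogeneity and monotonicity, PN = (RR − 1) / RR = 1 − 1/RR.
PN = (4.78 − 1) / 4.78 = 3.78 / 4.78 ≈ 0.7908

PN ≈ 0.791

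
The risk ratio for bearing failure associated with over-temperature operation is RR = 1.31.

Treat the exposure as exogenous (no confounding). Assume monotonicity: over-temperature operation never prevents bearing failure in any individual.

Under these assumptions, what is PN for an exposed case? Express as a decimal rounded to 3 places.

PN ≈ 0.237

Under exogeneity and monotonicity, PN = (RR − 1) / RR = 1 − 1/RR.
PN = (1.31 − 1) / 1.31 = 0.31 / 1.31 ≈ 0.2366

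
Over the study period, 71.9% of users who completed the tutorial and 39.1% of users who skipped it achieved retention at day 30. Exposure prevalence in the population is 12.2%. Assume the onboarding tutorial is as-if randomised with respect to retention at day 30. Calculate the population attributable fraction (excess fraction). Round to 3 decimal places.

PAF ≈ 0.093

p₁ = 0.719, p₀ = 0.391.
Overall risk P(Y=1) = π·p₁ + (1−π)·p₀ = 0.122×0.719 + 0.878×0.391 = 0.43102.
Under exogeneity, PAF = [P(Y=1) − p₀] / P(Y=1).
PAF = (0.43102 − 0.391) / 0.43102 ≈ 0.0928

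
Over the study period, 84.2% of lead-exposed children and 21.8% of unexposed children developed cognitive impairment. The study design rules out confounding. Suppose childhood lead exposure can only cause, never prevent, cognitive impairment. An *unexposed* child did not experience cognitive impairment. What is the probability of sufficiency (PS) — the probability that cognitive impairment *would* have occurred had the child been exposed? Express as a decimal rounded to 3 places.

p₁ = 0.842, p₀ = 0.218.
Under exogeneity and monotonicity, PS = (p₁ − p₀) / (1 − p₀).
PS = (0.842 − 0.218) / (1 − 0.218) = 0.624 / 0.782 ≈ 0.7980

PS ≈ 0.798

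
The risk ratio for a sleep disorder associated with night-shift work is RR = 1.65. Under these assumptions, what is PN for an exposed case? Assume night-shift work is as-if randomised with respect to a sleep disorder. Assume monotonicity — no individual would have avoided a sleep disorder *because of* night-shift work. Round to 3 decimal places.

PN ≈ 0.394

Under exogeneity and monotonicity, PN = (RR − 1) / RR = 1 − 1/RR.
PN = (1.65 − 1) / 1.65 = 0.65 / 1.65 ≈ 0.3939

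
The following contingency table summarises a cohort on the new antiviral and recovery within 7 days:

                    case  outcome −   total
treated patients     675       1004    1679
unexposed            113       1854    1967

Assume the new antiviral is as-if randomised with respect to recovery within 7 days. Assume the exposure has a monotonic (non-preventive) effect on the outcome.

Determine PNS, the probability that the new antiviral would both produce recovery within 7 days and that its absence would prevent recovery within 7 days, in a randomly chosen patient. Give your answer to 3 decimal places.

p₁ = P(outcome | exposed) = 675/1679 = 0.40203
p₀ = P(outcome | unexposed) = 113/1967 = 0.057448
Under exogeneity and monotonicity, PNS = p₁ − p₀.
PNS = 0.40203 − 0.057448 = 0.34458

PNS ≈ 0.345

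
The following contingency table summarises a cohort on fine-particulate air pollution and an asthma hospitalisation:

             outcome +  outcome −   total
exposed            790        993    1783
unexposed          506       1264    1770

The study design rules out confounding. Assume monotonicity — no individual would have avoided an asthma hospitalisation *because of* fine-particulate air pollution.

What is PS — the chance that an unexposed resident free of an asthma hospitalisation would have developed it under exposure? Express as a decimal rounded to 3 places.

p₁ = P(outcome | exposed) = 790/1783 = 0.44307
p₀ = P(outcome | unexposed) = 506/1770 = 0.28588
Under exogeneity and monotonicity, PS = (p₁ − p₀) / (1 − p₀).
PS = (0.44307 − 0.28588) / (1 − 0.28588) = 0.1572 / 0.71412 ≈ 0.2201

PS ≈ 0.220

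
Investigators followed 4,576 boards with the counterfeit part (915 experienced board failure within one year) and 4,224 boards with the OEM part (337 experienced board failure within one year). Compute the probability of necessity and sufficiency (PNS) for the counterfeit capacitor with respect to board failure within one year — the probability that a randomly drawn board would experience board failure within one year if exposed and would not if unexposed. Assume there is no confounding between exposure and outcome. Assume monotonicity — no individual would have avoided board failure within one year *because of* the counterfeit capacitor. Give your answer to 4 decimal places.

p₁ = P(outcome | exposed) = 915/4576 = 0.19996
p₀ = P(outcome | unexposed) = 337/4224 = 0.079782
Under exogeneity and monotonicity, PNS = p₁ − p₀.
PNS = 0.19996 − 0.079782 = 0.12017

PNS ≈ 0.1202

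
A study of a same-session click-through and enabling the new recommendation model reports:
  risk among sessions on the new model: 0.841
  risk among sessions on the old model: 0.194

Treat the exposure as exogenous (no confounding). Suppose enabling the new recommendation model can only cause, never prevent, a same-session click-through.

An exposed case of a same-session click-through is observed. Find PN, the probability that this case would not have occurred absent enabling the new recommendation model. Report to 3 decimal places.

Let p₁ = 0.841, p₀ = 0.194.
Under exogeneity and monotonicity, PN = (p₁ − p₀) / p₁.
PN = (0.841 − 0.194) / 0.841 = 0.647 / 0.841 ≈ 0.7693

PN ≈ 0.769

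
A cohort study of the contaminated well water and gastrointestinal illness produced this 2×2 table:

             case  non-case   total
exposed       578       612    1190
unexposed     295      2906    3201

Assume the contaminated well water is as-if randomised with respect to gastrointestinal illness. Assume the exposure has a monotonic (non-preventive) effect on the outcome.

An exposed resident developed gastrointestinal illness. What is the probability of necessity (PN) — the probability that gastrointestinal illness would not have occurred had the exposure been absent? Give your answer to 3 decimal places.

PN ≈ 0.810

p₁ = P(outcome | exposed) = 578/1190 = 0.48571
p₀ = P(outcome | unexposed) = 295/3201 = 0.092159
Under exogeneity and monotonicity, PN = (p₁ − p₀) / p₁.
PN = (0.48571 − 0.092159) / 0.48571 = 0.39356 / 0.48571 ≈ 0.8103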